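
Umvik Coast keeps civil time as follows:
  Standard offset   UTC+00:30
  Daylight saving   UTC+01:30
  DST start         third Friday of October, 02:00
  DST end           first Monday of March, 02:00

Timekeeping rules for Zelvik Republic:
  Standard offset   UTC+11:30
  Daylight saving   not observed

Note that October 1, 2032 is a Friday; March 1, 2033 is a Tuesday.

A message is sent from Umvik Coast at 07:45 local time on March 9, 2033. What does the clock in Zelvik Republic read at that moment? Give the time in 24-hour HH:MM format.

18:45

1 October 2032 is a Friday, so the first Friday is October 1 and the third is October 15.
1 March 2033 is a Tuesday, so the first Monday is March 7.
March 9, 2033 is outside the daylight-saving period (15 October 2032 – 7 March 2033), so Umvik Coast is on standard time, UTC+00:30.
07:45 Umvik Coast − 0h30m = 07:15 UTC.
Zelvik Republic has no daylight saving, so its offset is UTC+11:30 year-round.
07:15 UTC + 11h30m = 18:45 Zelvik Republic.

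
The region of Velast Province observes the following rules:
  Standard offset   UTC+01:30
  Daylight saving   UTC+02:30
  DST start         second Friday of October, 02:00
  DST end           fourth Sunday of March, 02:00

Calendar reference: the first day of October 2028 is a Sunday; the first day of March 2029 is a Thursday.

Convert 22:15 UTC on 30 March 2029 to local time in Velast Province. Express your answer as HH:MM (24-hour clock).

1 October 2028 is a Sunday, so the first Friday is October 6 and the second is October 13.
1 March 2029 is a Thursday, so the first Sunday is March 4 and the fourth is March 25.
At the standard offset (UTC+01:30), 22:15 UTC + 1h30m = 23:45 Velast Province standard time.
Daylight saving runs 13 October 2028 – 25 March 2029; the standard-time date in Velast Province, 30 March 2029, is outside that window, so Velast Province is on standard time at UTC+01:30.
22:15 UTC + 1h30m = 23:45 local.

23:45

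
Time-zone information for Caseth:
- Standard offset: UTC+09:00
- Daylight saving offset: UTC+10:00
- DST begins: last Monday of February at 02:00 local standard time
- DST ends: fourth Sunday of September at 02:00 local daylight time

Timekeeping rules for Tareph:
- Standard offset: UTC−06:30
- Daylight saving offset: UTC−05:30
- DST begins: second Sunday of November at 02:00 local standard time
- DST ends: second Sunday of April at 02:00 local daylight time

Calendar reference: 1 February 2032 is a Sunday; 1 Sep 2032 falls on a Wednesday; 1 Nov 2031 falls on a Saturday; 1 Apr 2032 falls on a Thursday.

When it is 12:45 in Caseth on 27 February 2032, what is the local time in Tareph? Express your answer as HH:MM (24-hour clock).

21:15

1 February 2032 is a Sunday, so Mondays fall on 2, 9, 16, 23; the last is February 23.
1 September 2032 is a Wednesday, so the first Sunday is September 5 and the fourth is September 26.
Daylight saving runs 23 February – 26 September; 27 February 2032 is inside that window, so Caseth is at UTC+10:00.
12:45 Caseth − 10h = 02:45 UTC.
1 November 2031 is a Saturday, so the first Sunday is November 2 and the second is November 9.
1 April 2032 is a Thursday, so the first Sunday is April 4 and the second is April 11.
At the standard offset (UTC−06:30), 02:45 UTC − 6h30m = 20:15 Tareph standard time (rolling into the previous day, 26 February 2032).
The standard-time date in Tareph, 26 February 2032, falls between 9 November 2031 and 11 April 2032, so daylight saving is in effect and Tareph is at UTC−05:30.
02:45 UTC − 5h30m = 21:15 Tareph (rolling into the previous day, 26 February 2032).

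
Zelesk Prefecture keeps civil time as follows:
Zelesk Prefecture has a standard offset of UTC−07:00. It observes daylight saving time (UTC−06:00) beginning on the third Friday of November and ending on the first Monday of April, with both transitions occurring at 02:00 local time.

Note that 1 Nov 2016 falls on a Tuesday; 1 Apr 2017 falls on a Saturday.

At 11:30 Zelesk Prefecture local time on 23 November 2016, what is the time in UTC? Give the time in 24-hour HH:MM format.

1 November 2016 is a Tuesday, so the first Friday is November 4 and the third is November 18.
1 April 2017 is a Saturday, so the first Monday is April 3.
23 November 2016 falls between 18 November 2016 and 3 April 2017, so daylight saving is in effect and Zelesk Prefecture is at UTC−06:00.
11:30 local + 6h = 17:30 UTC.

17:30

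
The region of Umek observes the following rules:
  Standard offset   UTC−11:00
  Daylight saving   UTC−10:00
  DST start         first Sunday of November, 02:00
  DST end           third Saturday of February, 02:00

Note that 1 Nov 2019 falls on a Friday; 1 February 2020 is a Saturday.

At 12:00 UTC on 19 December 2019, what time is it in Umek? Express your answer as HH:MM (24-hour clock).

1 November 2019 is a Friday, so the first Sunday is November 3.
1 February 2020 is a Saturday, so the first Saturday is February 1 and the third is February 15.
At the standard offset (UTC−11:00), 12:00 UTC − 11h = 01:00 Umek standard time.
The standard-time date in Umek, 19 December 2019, falls between 3 November 2019 and 15 February 2020, so daylight saving is in effect and Umek is at UTC−10:00.
12:00 UTC − 10h = 02:00 local.

02:00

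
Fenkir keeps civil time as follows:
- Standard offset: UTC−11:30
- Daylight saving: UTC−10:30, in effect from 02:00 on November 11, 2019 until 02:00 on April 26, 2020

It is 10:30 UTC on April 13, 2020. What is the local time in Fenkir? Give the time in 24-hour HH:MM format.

At the standard offset (UTC−11:30), 10:30 UTC − 11h30m = 23:00 Fenkir standard time (rolling into the previous day, 12 April 2020).
The standard-time date in Fenkir, April 12, 2020, lies within the daylight-saving period (11 November 2019 – 26 April 2020), so Fenkir is on daylight time, UTC−10:30.
10:30 UTC − 10h30m = 00:00 local.

00:00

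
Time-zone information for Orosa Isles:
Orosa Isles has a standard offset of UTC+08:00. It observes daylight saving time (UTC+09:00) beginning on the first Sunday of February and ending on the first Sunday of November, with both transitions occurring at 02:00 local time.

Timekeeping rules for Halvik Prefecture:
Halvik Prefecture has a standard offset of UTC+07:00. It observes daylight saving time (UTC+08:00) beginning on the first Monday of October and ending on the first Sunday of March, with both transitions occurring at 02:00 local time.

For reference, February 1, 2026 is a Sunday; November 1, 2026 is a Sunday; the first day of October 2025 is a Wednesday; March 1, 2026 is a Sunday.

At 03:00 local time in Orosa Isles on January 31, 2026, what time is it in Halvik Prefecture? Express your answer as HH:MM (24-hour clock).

03:00

1 February 2026 is a Sunday, so the first Sunday is February 1.
1 November 2026 is a Sunday, so the first Sunday is November 1.
Daylight saving runs 1 February – 1 November; January 31, 2026 is outside that window, so Orosa Isles is on standard time at UTC+08:00.
03:00 Orosa Isles − 8h = 19:00 UTC (rolling into the previous day, 30 January 2026).
1 October 2025 is a Wednesday, so the first Monday is October 6.
1 March 2026 is a Sunday, so the first Sunday is March 1.
At the standard offset (UTC+07:00), 19:00 UTC + 7h = 02:00 Halvik Prefecture standard time (rolling into the next day, 31 January 2026).
Daylight saving runs 6 October 2025 – 1 March 2026; the standard-time date in Halvik Prefecture, January 31, 2026, is inside that window, so Halvik Prefecture is at UTC+08:00.
19:00 UTC + 8h = 03:00 Halvik Prefecture (rolling into the next day, 31 January 2026).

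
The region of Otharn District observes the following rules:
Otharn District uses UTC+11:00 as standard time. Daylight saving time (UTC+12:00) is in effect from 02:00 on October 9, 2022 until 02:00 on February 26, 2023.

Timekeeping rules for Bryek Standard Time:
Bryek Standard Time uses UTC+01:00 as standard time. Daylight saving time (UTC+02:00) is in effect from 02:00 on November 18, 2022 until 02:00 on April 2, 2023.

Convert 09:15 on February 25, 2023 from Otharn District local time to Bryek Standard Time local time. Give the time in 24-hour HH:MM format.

23:15

Daylight saving runs 9 October 2022 – 26 February 2023; February 25, 2023 is inside that window, so Otharn District is at UTC+12:00.
09:15 Otharn District − 12h = 21:15 UTC (rolling into the previous day, 24 February 2023).
At the standard offset (UTC+01:00), 21:15 UTC + 1h = 22:15 Bryek Standard Time standard time.
Daylight saving runs 18 November 2022 – 2 April 2023; the standard-time date in Bryek Standard Time, February 24, 2023, is inside that window, so Bryek Standard Time is at UTC+02:00.
21:15 UTC + 2h = 23:15 Bryek Standard Time.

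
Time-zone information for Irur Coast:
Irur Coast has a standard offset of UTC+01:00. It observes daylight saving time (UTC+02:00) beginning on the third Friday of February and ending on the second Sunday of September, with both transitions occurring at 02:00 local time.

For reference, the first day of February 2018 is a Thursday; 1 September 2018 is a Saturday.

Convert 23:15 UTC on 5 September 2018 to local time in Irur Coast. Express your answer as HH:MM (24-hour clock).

01:15

1 February 2018 is a Thursday, so the first Friday is February 2 and the third is February 16.
1 September 2018 is a Saturday, so the first Sunday is September 2 and the second is September 9.
At the standard offset (UTC+01:00), 23:15 UTC + 1h = 00:15 Irur Coast standard time (rolling into the next day, 6 September 2018).
The standard-time date in Irur Coast, 6 September 2018, falls between 16 February and 9 September, so daylight saving is in effect and Irur Coast is at UTC+02:00.
23:15 UTC + 2h = 01:15 local (rolling into the next day, 6 September 2018).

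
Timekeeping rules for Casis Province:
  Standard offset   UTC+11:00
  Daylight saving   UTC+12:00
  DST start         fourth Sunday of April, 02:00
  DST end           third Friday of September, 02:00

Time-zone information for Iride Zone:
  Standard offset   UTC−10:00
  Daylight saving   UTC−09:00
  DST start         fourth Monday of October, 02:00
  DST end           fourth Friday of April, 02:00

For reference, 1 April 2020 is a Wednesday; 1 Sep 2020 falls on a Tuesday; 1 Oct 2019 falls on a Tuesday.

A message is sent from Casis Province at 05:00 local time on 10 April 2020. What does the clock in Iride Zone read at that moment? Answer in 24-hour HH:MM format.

1 April 2020 is a Wednesday, so the first Sunday is April 5 and the fourth is April 26.
1 September 2020 is a Tuesday, so the first Friday is September 4 and the third is September 18.
Daylight saving runs 26 April – 18 September; 10 April 2020 is outside that window, so Casis Province is on standard time at UTC+11:00.
05:00 Casis Province − 11h = 18:00 UTC (rolling into the previous day, 9 April 2020).
1 October 2019 is a Tuesday, so the first Monday is October 7 and the fourth is October 28.
1 April 2020 is a Wednesday, so the first Friday is April 3 and the fourth is April 24.
At the standard offset (UTC−10:00), 18:00 UTC − 10h = 08:00 Iride Zone standard time.
The standard-time date in Iride Zone, 9 April 2020, lies within the daylight-saving period (28 October 2019 – 24 April 2020), so Iride Zone is on daylight time, UTC−09:00.
18:00 UTC − 9h = 09:00 Iride Zone.

09:00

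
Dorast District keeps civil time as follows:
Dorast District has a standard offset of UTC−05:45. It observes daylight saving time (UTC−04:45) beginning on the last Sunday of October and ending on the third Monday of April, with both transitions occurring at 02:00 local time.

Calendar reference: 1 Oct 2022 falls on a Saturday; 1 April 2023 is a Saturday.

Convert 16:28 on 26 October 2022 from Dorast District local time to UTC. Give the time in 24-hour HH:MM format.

22:13

1 October 2022 is a Saturday, so Sundays fall on 2, 9, 16, 23, 30; the last is October 30.
1 April 2023 is a Saturday, so the first Monday is April 3 and the third is April 17.
26 October 2022 is outside the daylight-saving period (30 October 2022 – 17 April 2023), so Dorast District is on standard time, UTC−05:45.
16:28 local + 5h45m = 22:13 UTC.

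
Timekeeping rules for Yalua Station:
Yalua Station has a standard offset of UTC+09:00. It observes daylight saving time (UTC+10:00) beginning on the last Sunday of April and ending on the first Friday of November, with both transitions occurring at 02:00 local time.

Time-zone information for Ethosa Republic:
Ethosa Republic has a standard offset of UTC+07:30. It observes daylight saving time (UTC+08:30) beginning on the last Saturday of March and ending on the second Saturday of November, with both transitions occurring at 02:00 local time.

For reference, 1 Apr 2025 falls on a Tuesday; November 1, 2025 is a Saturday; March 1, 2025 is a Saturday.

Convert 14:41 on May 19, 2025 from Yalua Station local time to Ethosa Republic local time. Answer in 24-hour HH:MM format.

1 April 2025 is a Tuesday, so Sundays fall on 6, 13, 20, 27; the last is April 27.
1 November 2025 is a Saturday, so the first Friday is November 7.
May 19, 2025 lies within the daylight-saving period (27 April – 7 November), so Yalua Station is on daylight time, UTC+10:00.
14:41 Yalua Station − 10h = 04:41 UTC.
1 March 2025 is a Saturday, so Saturdays fall on 1, 8, 15, 22, 29; the last is March 29.
1 November 2025 is a Saturday, so the first Saturday is November 1 and the second is November 8.
At the standard offset (UTC+07:30), 04:41 UTC + 7h30m = 12:11 Ethosa Republic standard time.
Daylight saving runs 29 March – 8 November; the standard-time date in Ethosa Republic, May 19, 2025, is inside that window, so Ethosa Republic is at UTC+08:30.
04:41 UTC + 8h30m = 13:11 Ethosa Republic.

13:11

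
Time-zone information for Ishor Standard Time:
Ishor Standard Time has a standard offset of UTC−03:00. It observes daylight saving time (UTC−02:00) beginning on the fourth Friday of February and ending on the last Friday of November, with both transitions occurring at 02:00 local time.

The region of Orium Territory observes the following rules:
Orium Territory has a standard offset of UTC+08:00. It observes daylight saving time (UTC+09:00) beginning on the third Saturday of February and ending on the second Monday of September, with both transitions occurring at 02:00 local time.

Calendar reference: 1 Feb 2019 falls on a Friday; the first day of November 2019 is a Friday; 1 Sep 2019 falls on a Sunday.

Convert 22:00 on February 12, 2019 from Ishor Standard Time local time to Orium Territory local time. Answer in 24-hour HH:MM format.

1 February 2019 is a Friday, so the first Friday is February 1 and the fourth is February 22.
1 November 2019 is a Friday, so Fridays fall on 1, 8, 15, 22, 29; the last is November 29.
February 12, 2019 is outside the daylight-saving period (22 February – 29 November), so Ishor Standard Time is on standard time, UTC−03:00.
22:00 Ishor Standard Time + 3h = 01:00 UTC (rolling into the next day, 13 February 2019).
1 February 2019 is a Friday, so the first Saturday is February 2 and the third is February 16.
1 September 2019 is a Sunday, so the first Monday is September 2 and the second is September 9.
At the standard offset (UTC+08:00), 01:00 UTC + 8h = 09:00 Orium Territory standard time.
The standard-time date in Orium Territory, February 13, 2019, does not fall between 16 February and 9 September, so daylight saving is not in effect and Orium Territory is at UTC+08:00.
01:00 UTC + 8h = 09:00 Orium Territory.

09:00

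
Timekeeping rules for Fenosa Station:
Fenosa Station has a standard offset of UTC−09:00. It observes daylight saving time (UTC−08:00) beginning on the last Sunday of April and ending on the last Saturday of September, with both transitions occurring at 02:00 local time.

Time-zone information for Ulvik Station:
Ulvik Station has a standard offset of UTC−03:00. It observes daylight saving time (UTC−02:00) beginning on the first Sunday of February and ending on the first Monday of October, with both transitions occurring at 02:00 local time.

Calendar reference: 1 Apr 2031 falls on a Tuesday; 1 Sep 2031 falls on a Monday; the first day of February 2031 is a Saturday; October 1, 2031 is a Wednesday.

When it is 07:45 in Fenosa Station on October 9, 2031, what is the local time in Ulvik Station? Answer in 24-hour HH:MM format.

1 April 2031 is a Tuesday, so Sundays fall on 6, 13, 20, 27; the last is April 27.
1 September 2031 is a Monday, so Saturdays fall on 6, 13, 20, 27; the last is September 27.
Daylight saving runs 27 April – 27 September; October 9, 2031 is outside that window, so Fenosa Station is on standard time at UTC−09:00.
07:45 Fenosa Station + 9h = 16:45 UTC.
1 February 2031 is a Saturday, so the first Sunday is February 2.
1 October 2031 is a Wednesday, so the first Monday is October 6.
At the standard offset (UTC−03:00), 16:45 UTC − 3h = 13:45 Ulvik Station standard time.
The standard-time date in Ulvik Station, October 9, 2031, does not fall between 2 February and 6 October, so daylight saving is not in effect and Ulvik Station is at UTC−03:00.
16:45 UTC − 3h = 13:45 Ulvik Station.

13:45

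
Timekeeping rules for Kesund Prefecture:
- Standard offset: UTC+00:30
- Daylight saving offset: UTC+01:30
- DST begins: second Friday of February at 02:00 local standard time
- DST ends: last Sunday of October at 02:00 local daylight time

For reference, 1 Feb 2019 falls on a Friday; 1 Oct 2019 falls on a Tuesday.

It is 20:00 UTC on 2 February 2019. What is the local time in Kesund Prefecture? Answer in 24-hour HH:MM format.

20:30

1 February 2019 is a Friday, so the first Friday is February 1 and the second is February 8.
1 October 2019 is a Tuesday, so Sundays fall on 6, 13, 20, 27; the last is October 27.
At the standard offset (UTC+00:30), 20:00 UTC + 0h30m = 20:30 Kesund Prefecture standard time.
The standard-time date in Kesund Prefecture, 2 February 2019, is outside the daylight-saving period (8 February – 27 October), so Kesund Prefecture is on standard time, UTC+00:30.
20:00 UTC + 0h30m = 20:30 local.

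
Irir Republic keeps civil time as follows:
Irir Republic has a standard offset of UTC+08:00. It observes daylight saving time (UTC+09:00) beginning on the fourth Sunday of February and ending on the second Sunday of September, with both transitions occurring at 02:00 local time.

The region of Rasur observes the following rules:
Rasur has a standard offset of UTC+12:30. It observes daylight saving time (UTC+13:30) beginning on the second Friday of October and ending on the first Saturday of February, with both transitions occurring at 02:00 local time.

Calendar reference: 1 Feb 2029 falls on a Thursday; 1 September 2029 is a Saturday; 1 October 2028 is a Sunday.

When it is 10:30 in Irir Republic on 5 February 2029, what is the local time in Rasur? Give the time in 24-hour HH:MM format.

15:00

1 February 2029 is a Thursday, so the first Sunday is February 4 and the fourth is February 25.
1 September 2029 is a Saturday, so the first Sunday is September 2 and the second is September 9.
5 February 2029 does not fall between 25 February and 9 September, so daylight saving is not in effect and Irir Republic is at UTC+08:00.
10:30 Irir Republic − 8h = 02:30 UTC.
1 October 2028 is a Sunday, so the first Friday is October 6 and the second is October 13.
1 February 2029 is a Thursday, so the first Saturday is February 3.
At the standard offset (UTC+12:30), 02:30 UTC + 12h30m = 15:00 Rasur standard time.
The standard-time date in Rasur, 5 February 2029, is outside the daylight-saving period (13 October 2028 – 3 February 2029), so Rasur is on standard time, UTC+12:30.
02:30 UTC + 12h30m = 15:00 Rasur.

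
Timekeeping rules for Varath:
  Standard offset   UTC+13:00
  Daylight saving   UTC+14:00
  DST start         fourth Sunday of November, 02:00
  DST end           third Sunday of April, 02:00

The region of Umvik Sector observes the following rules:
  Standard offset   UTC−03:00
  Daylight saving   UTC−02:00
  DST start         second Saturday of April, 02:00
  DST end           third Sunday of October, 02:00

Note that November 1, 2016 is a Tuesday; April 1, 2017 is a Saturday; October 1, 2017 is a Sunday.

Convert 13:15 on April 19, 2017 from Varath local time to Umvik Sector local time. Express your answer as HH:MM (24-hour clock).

1 November 2016 is a Tuesday, so the first Sunday is November 6 and the fourth is November 27.
1 April 2017 is a Saturday, so the first Sunday is April 2 and the third is April 16.
Daylight saving runs 27 November 2016 – 16 April 2017; April 19, 2017 is outside that window, so Varath is on standard time at UTC+13:00.
13:15 Varath − 13h = 00:15 UTC.
1 April 2017 is a Saturday, so the first Saturday is April 1 and the second is April 8.
1 October 2017 is a Sunday, so the first Sunday is October 1 and the third is October 15.
At the standard offset (UTC−03:00), 00:15 UTC − 3h = 21:15 Umvik Sector standard time (rolling into the previous day, 18 April 2017).
Daylight saving runs 8 April – 15 October; the standard-time date in Umvik Sector, April 18, 2017, is inside that window, so Umvik Sector is at UTC−02:00.
00:15 UTC − 2h = 22:15 Umvik Sector (rolling into the previous day, 18 April 2017).

22:15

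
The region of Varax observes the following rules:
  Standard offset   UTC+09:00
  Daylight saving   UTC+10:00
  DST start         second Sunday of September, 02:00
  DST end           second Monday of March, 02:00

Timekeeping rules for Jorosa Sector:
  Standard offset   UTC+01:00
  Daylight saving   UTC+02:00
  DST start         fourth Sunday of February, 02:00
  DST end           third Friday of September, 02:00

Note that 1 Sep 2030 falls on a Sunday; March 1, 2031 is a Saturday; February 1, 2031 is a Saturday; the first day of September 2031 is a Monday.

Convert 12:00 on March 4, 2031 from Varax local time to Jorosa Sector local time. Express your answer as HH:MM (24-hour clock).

04:00

1 September 2030 is a Sunday, so the first Sunday is September 1 and the second is September 8.
1 March 2031 is a Saturday, so the first Monday is March 3 and the second is March 10.
March 4, 2031 falls between 8 September 2030 and 10 March 2031, so daylight saving is in effect and Varax is at UTC+10:00.
12:00 Varax − 10h = 02:00 UTC.
1 February 2031 is a Saturday, so the first Sunday is February 2 and the fourth is February 23.
1 September 2031 is a Monday, so the first Friday is September 5 and the third is September 19.
At the standard offset (UTC+01:00), 02:00 UTC + 1h = 03:00 Jorosa Sector standard time.
The standard-time date in Jorosa Sector, March 4, 2031, falls between 23 February and 19 September, so daylight saving is in effect and Jorosa Sector is at UTC+02:00.
02:00 UTC + 2h = 04:00 Jorosa Sector.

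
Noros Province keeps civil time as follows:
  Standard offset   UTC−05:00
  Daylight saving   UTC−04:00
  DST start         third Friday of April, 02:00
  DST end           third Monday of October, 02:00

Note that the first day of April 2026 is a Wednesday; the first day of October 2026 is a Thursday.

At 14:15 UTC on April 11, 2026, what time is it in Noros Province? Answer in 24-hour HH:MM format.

1 April 2026 is a Wednesday, so the first Friday is April 3 and the third is April 17.
1 October 2026 is a Thursday, so the first Monday is October 5 and the third is October 19.
At the standard offset (UTC−05:00), 14:15 UTC − 5h = 09:15 Noros Province standard time.
The standard-time date in Noros Province, April 11, 2026, is outside the daylight-saving period (17 April – 19 October), so Noros Province is on standard time, UTC−05:00.
14:15 UTC − 5h = 09:15 local.

09:15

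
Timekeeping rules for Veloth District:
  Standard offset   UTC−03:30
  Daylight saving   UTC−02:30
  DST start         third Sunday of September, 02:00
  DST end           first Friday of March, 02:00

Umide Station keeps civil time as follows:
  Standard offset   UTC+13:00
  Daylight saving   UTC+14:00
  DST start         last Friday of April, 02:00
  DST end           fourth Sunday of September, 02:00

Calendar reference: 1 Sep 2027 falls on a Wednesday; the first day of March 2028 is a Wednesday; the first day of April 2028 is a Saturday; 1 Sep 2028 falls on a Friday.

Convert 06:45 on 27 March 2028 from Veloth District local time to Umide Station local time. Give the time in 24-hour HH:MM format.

1 September 2027 is a Wednesday, so the first Sunday is September 5 and the third is September 19.
1 March 2028 is a Wednesday, so the first Friday is March 3.
27 March 2028 does not fall between 19 September 2027 and 3 March 2028, so daylight saving is not in effect and Veloth District is at UTC−03:30.
06:45 Veloth District + 3h30m = 10:15 UTC.
1 April 2028 is a Saturday, so Fridays fall on 7, 14, 21, 28; the last is April 28.
1 September 2028 is a Friday, so the first Sunday is September 3 and the fourth is September 24.
At the standard offset (UTC+13:00), 10:15 UTC + 13h = 23:15 Umide Station standard time.
The standard-time date in Umide Station, 27 March 2028, does not fall between 28 April and 24 September, so daylight saving is not in effect and Umide Station is at UTC+13:00.
10:15 UTC + 13h = 23:15 Umide Station.

23:15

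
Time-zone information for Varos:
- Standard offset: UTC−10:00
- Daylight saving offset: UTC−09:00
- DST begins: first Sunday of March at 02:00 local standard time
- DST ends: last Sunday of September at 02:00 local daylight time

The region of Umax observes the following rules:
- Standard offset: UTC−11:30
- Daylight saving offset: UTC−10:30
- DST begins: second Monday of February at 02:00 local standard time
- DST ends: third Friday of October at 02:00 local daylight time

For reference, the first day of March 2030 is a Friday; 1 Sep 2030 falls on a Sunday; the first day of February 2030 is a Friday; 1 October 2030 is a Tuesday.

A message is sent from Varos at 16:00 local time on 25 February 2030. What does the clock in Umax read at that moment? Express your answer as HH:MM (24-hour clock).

1 March 2030 is a Friday, so the first Sunday is March 3.
1 September 2030 is a Sunday, so Sundays fall on 1, 8, 15, 22, 29; the last is September 29.
25 February 2030 is outside the daylight-saving period (3 March – 29 September), so Varos is on standard time, UTC−10:00.
16:00 Varos + 10h = 02:00 UTC (rolling into the next day, 26 February 2030).
1 February 2030 is a Friday, so the first Monday is February 4 and the second is February 11.
1 October 2030 is a Tuesday, so the first Friday is October 4 and the third is October 18.
At the standard offset (UTC−11:30), 02:00 UTC − 11h30m = 14:30 Umax standard time (rolling into the previous day, 25 February 2030).
The standard-time date in Umax, 25 February 2030, lies within the daylight-saving period (11 February – 18 October), so Umax is on daylight time, UTC−10:30.
02:00 UTC − 10h30m = 15:30 Umax (rolling into the previous day, 25 February 2030).

15:30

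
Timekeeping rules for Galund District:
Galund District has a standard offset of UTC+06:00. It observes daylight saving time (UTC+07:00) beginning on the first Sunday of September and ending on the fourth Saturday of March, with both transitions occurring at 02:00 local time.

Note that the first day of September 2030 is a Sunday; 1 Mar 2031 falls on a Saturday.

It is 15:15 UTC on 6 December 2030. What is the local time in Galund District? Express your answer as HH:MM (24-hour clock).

22:15

1 September 2030 is a Sunday, so the first Sunday is September 1.
1 March 2031 is a Saturday, so the first Saturday is March 1 and the fourth is March 22.
At the standard offset (UTC+06:00), 15:15 UTC + 6h = 21:15 Galund District standard time.
Daylight saving runs 1 September 2030 – 22 March 2031; the standard-time date in Galund District, 6 December 2030, is inside that window, so Galund District is at UTC+07:00.
15:15 UTC + 7h = 22:15 local.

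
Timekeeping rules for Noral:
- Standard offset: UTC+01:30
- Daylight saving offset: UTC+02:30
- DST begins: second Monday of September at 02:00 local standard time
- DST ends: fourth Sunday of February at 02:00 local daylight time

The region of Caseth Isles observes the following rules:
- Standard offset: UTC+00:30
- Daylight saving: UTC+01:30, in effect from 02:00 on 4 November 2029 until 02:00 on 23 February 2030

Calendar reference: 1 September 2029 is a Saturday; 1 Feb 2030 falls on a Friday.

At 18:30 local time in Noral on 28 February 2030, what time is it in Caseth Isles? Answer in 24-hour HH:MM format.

1 September 2029 is a Saturday, so the first Monday is September 3 and the second is September 10.
1 February 2030 is a Friday, so the first Sunday is February 3 and the fourth is February 24.
28 February 2030 does not fall between 10 September 2029 and 24 February 2030, so daylight saving is not in effect and Noral is at UTC+01:30.
18:30 Noral − 1h30m = 17:00 UTC.
At the standard offset (UTC+00:30), 17:00 UTC + 0h30m = 17:30 Caseth Isles standard time.
Daylight saving runs 4 November 2029 – 23 February 2030; the standard-time date in Caseth Isles, 28 February 2030, is outside that window, so Caseth Isles is on standard time at UTC+00:30.
17:00 UTC + 0h30m = 17:30 Caseth Isles.

17:30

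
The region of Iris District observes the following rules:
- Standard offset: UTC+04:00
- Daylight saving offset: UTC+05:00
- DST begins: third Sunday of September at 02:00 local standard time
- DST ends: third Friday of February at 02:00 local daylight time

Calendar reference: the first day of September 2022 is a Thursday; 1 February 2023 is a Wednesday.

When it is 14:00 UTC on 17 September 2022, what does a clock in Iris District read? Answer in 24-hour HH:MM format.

1 September 2022 is a Thursday, so the first Sunday is September 4 and the third is September 18.
1 February 2023 is a Wednesday, so the first Friday is February 3 and the third is February 17.
At the standard offset (UTC+04:00), 14:00 UTC + 4h = 18:00 Iris District standard time.
Daylight saving runs 18 September 2022 – 17 February 2023; the standard-time date in Iris District, 17 September 2022, is outside that window, so Iris District is on standard time at UTC+04:00.
14:00 UTC + 4h = 18:00 local.

18:00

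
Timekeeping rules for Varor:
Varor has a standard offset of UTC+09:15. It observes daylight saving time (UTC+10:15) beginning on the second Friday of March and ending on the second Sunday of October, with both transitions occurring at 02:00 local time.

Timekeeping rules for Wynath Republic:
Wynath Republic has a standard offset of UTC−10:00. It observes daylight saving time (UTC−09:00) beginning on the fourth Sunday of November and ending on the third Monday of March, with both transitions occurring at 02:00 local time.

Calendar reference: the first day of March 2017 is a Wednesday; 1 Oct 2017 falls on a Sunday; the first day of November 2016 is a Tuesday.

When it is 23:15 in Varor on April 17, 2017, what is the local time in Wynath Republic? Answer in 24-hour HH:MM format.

03:00

1 March 2017 is a Wednesday, so the first Friday is March 3 and the second is March 10.
1 October 2017 is a Sunday, so the first Sunday is October 1 and the second is October 8.
Daylight saving runs 10 March – 8 October; April 17, 2017 is inside that window, so Varor is at UTC+10:15.
23:15 Varor − 10h15m = 13:00 UTC.
1 November 2016 is a Tuesday, so the first Sunday is November 6 and the fourth is November 27.
1 March 2017 is a Wednesday, so the first Monday is March 6 and the third is March 20.
At the standard offset (UTC−10:00), 13:00 UTC − 10h = 03:00 Wynath Republic standard time.
The standard-time date in Wynath Republic, April 17, 2017, does not fall between 27 November 2016 and 20 March 2017, so daylight saving is not in effect and Wynath Republic is at UTC−10:00.
13:00 UTC − 10h = 03:00 Wynath Republic.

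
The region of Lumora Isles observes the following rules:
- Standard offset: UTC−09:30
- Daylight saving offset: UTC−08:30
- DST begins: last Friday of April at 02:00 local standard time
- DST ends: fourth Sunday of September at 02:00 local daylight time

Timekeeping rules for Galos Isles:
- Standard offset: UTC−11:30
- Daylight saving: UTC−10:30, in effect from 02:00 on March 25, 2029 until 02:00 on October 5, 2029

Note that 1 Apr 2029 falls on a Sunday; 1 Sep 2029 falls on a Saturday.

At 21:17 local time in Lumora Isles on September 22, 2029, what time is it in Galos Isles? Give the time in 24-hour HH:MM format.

19:17

1 April 2029 is a Sunday, so Fridays fall on 6, 13, 20, 27; the last is April 27.
1 September 2029 is a Saturday, so the first Sunday is September 2 and the fourth is September 23.
September 22, 2029 falls between 27 April and 23 September, so daylight saving is in effect and Lumora Isles is at UTC−08:30.
21:17 Lumora Isles + 8h30m = 05:47 UTC (rolling into the next day, 23 September 2029).
At the standard offset (UTC−11:30), 05:47 UTC − 11h30m = 18:17 Galos Isles standard time (rolling into the previous day, 22 September 2029).
The standard-time date in Galos Isles, September 22, 2029, lies within the daylight-saving period (25 March – 5 October), so Galos Isles is on daylight time, UTC−10:30.
05:47 UTC − 10h30m = 19:17 Galos Isles (rolling into the previous day, 22 September 2029).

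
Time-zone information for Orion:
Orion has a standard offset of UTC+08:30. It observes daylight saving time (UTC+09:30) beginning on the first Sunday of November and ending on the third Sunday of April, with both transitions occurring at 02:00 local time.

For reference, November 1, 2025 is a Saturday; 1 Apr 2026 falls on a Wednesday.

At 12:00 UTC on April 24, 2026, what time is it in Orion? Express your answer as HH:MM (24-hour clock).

1 November 2025 is a Saturday, so the first Sunday is November 2.
1 April 2026 is a Wednesday, so the first Sunday is April 5 and the third is April 19.
At the standard offset (UTC+08:30), 12:00 UTC + 8h30m = 20:30 Orion standard time.
Daylight saving runs 2 November 2025 – 19 April 2026; the standard-time date in Orion, April 24, 2026, is outside that window, so Orion is on standard time at UTC+08:30.
12:00 UTC + 8h30m = 20:30 local.

20:30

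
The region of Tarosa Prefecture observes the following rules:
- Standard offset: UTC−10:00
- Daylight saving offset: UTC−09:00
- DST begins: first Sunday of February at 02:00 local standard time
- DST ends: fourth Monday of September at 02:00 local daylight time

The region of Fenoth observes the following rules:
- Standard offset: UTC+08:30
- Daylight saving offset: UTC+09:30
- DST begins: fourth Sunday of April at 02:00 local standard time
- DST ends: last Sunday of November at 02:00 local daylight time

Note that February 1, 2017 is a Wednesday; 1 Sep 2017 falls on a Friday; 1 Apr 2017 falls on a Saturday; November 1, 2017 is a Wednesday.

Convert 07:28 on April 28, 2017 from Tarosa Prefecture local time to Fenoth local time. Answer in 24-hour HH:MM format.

1 February 2017 is a Wednesday, so the first Sunday is February 5.
1 September 2017 is a Friday, so the first Monday is September 4 and the fourth is September 25.
April 28, 2017 lies within the daylight-saving period (5 February – 25 September), so Tarosa Prefecture is on daylight time, UTC−09:00.
07:28 Tarosa Prefecture + 9h = 16:28 UTC.
1 April 2017 is a Saturday, so the first Sunday is April 2 and the fourth is April 23.
1 November 2017 is a Wednesday, so Sundays fall on 5, 12, 19, 26; the last is November 26.
At the standard offset (UTC+08:30), 16:28 UTC + 8h30m = 00:58 Fenoth standard time (rolling into the next day, 29 April 2017).
Daylight saving runs 23 April – 26 November; the standard-time date in Fenoth, April 29, 2017, is inside that window, so Fenoth is at UTC+09:30.
16:28 UTC + 9h30m = 01:58 Fenoth (rolling into the next day, 29 April 2017).

01:58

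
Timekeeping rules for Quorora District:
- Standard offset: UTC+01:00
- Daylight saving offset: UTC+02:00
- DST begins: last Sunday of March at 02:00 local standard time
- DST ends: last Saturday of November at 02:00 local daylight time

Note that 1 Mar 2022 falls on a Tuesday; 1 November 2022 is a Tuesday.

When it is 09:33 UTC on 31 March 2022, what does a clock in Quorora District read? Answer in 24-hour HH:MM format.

11:33

1 March 2022 is a Tuesday, so Sundays fall on 6, 13, 20, 27; the last is March 27.
1 November 2022 is a Tuesday, so Saturdays fall on 5, 12, 19, 26; the last is November 26.
At the standard offset (UTC+01:00), 09:33 UTC + 1h = 10:33 Quorora District standard time.
The standard-time date in Quorora District, 31 March 2022, lies within the daylight-saving period (27 March – 26 November), so Quorora District is on daylight time, UTC+02:00.
09:33 UTC + 2h = 11:33 local.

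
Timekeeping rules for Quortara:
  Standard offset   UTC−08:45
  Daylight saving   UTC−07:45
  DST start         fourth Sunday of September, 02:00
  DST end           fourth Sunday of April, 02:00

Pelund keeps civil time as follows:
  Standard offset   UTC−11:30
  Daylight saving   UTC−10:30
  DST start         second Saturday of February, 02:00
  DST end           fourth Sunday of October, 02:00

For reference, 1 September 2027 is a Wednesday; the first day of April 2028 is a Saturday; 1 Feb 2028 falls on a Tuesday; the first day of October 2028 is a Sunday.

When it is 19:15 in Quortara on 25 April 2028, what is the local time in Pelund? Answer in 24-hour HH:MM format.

17:30

1 September 2027 is a Wednesday, so the first Sunday is September 5 and the fourth is September 26.
1 April 2028 is a Saturday, so the first Sunday is April 2 and the fourth is April 23.
25 April 2028 is outside the daylight-saving period (26 September 2027 – 23 April 2028), so Quortara is on standard time, UTC−08:45.
19:15 Quortara + 8h45m = 04:00 UTC (rolling into the next day, 26 April 2028).
1 February 2028 is a Tuesday, so the first Saturday is February 5 and the second is February 12.
1 October 2028 is a Sunday, so the first Sunday is October 1 and the fourth is October 22.
At the standard offset (UTC−11:30), 04:00 UTC − 11h30m = 16:30 Pelund standard time (rolling into the previous day, 25 April 2028).
The standard-time date in Pelund, 25 April 2028, lies within the daylight-saving period (12 February – 22 October), so Pelund is on daylight time, UTC−10:30.
04:00 UTC − 10h30m = 17:30 Pelund (rolling into the previous day, 25 April 2028).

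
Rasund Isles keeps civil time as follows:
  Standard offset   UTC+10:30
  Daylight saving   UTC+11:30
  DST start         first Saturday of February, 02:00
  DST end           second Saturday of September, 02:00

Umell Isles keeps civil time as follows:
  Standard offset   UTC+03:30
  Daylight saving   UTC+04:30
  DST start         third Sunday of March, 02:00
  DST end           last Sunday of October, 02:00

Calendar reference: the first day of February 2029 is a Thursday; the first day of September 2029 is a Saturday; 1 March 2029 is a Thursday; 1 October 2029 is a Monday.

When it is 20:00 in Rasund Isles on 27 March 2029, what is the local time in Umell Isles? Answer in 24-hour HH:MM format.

13:00

1 February 2029 is a Thursday, so the first Saturday is February 3.
1 September 2029 is a Saturday, so the first Saturday is September 1 and the second is September 8.
27 March 2029 lies within the daylight-saving period (3 February – 8 September), so Rasund Isles is on daylight time, UTC+11:30.
20:00 Rasund Isles − 11h30m = 08:30 UTC.
1 March 2029 is a Thursday, so the first Sunday is March 4 and the third is March 18.
1 October 2029 is a Monday, so Sundays fall on 7, 14, 21, 28; the last is October 28.
At the standard offset (UTC+03:30), 08:30 UTC + 3h30m = 12:00 Umell Isles standard time.
Daylight saving runs 18 March – 28 October; the standard-time date in Umell Isles, 27 March 2029, is inside that window, so Umell Isles is at UTC+04:30.
08:30 UTC + 4h30m = 13:00 Umell Isles.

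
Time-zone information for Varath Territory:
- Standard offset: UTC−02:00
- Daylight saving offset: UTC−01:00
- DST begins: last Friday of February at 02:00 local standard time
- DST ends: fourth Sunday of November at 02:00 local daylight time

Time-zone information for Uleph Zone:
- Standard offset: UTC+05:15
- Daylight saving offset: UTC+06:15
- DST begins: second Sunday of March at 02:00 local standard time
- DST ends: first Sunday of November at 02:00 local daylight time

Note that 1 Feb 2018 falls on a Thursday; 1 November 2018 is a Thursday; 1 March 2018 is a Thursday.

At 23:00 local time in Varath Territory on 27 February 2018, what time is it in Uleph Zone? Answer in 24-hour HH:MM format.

1 February 2018 is a Thursday, so Fridays fall on 2, 9, 16, 23; the last is February 23.
1 November 2018 is a Thursday, so the first Sunday is November 4 and the fourth is November 25.
Daylight saving runs 23 February – 25 November; 27 February 2018 is inside that window, so Varath Territory is at UTC−01:00.
23:00 Varath Territory + 1h = 00:00 UTC (rolling into the next day, 28 February 2018).
1 March 2018 is a Thursday, so the first Sunday is March 4 and the second is March 11.
1 November 2018 is a Thursday, so the first Sunday is November 4.
At the standard offset (UTC+05:15), 00:00 UTC + 5h15m = 05:15 Uleph Zone standard time.
The standard-time date in Uleph Zone, 28 February 2018, does not fall between 11 March and 4 November, so daylight saving is not in effect and Uleph Zone is at UTC+05:15.
00:00 UTC + 5h15m = 05:15 Uleph Zone.

05:15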